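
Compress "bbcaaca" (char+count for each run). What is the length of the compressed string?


Input: bbcaaca
Runs:
  'b' x 2 => "b2"
  'c' x 1 => "c1"
  'a' x 2 => "a2"
  'c' x 1 => "c1"
  'a' x 1 => "a1"
Compressed: "b2c1a2c1a1"
Compressed length: 10

10


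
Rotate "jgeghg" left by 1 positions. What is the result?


Input: "jgeghg", rotate left by 1
First 1 characters: "j"
Remaining characters: "geghg"
Concatenate remaining + first: "geghg" + "j" = "geghgj"

geghgj


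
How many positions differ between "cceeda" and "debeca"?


Comparing "cceeda" and "debeca" position by position:
  Position 0: 'c' vs 'd' => DIFFER
  Position 1: 'c' vs 'e' => DIFFER
  Position 2: 'e' vs 'b' => DIFFER
  Position 3: 'e' vs 'e' => same
  Position 4: 'd' vs 'c' => DIFFER
  Position 5: 'a' vs 'a' => same
Positions that differ: 4

4


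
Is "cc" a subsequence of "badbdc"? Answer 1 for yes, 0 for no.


Check if "cc" is a subsequence of "badbdc"
Greedy scan:
  Position 0 ('b'): no match needed
  Position 1 ('a'): no match needed
  Position 2 ('d'): no match needed
  Position 3 ('b'): no match needed
  Position 4 ('d'): no match needed
  Position 5 ('c'): matches sub[0] = 'c'
Only matched 1/2 characters => not a subsequence

0


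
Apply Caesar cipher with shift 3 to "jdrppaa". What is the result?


Caesar cipher: shift "jdrppaa" by 3
  'j' (pos 9) + 3 = pos 12 = 'm'
  'd' (pos 3) + 3 = pos 6 = 'g'
  'r' (pos 17) + 3 = pos 20 = 'u'
  'p' (pos 15) + 3 = pos 18 = 's'
  'p' (pos 15) + 3 = pos 18 = 's'
  'a' (pos 0) + 3 = pos 3 = 'd'
  'a' (pos 0) + 3 = pos 3 = 'd'
Result: mgussdd

mgussdd


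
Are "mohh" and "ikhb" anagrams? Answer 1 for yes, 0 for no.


Strings: "mohh", "ikhb"
Sorted first:  hhmo
Sorted second: bhik
Differ at position 0: 'h' vs 'b' => not anagrams

0


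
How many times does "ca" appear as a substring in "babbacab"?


Searching for "ca" in "babbacab"
Scanning each position:
  Position 0: "ba" => no
  Position 1: "ab" => no
  Position 2: "bb" => no
  Position 3: "ba" => no
  Position 4: "ac" => no
  Position 5: "ca" => MATCH
  Position 6: "ab" => no
Total occurrences: 1

1


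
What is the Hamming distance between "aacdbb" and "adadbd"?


Comparing "aacdbb" and "adadbd" position by position:
  Position 0: 'a' vs 'a' => same
  Position 1: 'a' vs 'd' => differ
  Position 2: 'c' vs 'a' => differ
  Position 3: 'd' vs 'd' => same
  Position 4: 'b' vs 'b' => same
  Position 5: 'b' vs 'd' => differ
Total differences (Hamming distance): 3

3


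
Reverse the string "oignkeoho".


Input: oignkeoho
Reading characters right to left:
  Position 8: 'o'
  Position 7: 'h'
  Position 6: 'o'
  Position 5: 'e'
  Position 4: 'k'
  Position 3: 'n'
  Position 2: 'g'
  Position 1: 'i'
  Position 0: 'o'
Reversed: ohoekngio

ohoekngio


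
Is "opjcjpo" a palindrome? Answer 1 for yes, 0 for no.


Input: opjcjpo
Reversed: opjcjpo
  Compare pos 0 ('o') with pos 6 ('o'): match
  Compare pos 1 ('p') with pos 5 ('p'): match
  Compare pos 2 ('j') with pos 4 ('j'): match
Result: palindrome

1


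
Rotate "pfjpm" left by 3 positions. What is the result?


Input: "pfjpm", rotate left by 3
First 3 characters: "pfj"
Remaining characters: "pm"
Concatenate remaining + first: "pm" + "pfj" = "pmpfj"

pmpfj


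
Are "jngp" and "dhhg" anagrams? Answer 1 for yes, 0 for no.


Strings: "jngp", "dhhg"
Sorted first:  gjnp
Sorted second: dghh
Differ at position 0: 'g' vs 'd' => not anagrams

0


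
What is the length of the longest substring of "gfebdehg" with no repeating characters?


Input: "gfebdehg"
Sliding window (track last position of each char):
  Position 0 ('g'): window [0,0] length 1 -- new best
  Position 1 ('f'): window [0,1] length 2 -- new best
  Position 2 ('e'): window [0,2] length 3 -- new best
  Position 3 ('b'): window [0,3] length 4 -- new best
  Position 4 ('d'): window [0,4] length 5 -- new best
  Position 5 ('e'): repeat (last at 2), move window start to 3
  Position 5 ('e'): window [3,5] length 3
  Position 6 ('h'): window [3,6] length 4
  Position 7 ('g'): window [3,7] length 5
Longest substring with no repeats: "gfebd" with length 5

5


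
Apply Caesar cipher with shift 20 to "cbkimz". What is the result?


Caesar cipher: shift "cbkimz" by 20
  'c' (pos 2) + 20 = pos 22 = 'w'
  'b' (pos 1) + 20 = pos 21 = 'v'
  'k' (pos 10) + 20 = pos 4 = 'e'
  'i' (pos 8) + 20 = pos 2 = 'c'
  'm' (pos 12) + 20 = pos 6 = 'g'
  'z' (pos 25) + 20 = pos 19 = 't'
Result: wvecgt

wvecgt


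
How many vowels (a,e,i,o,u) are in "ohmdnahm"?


Input: ohmdnahm
Checking each character:
  'o' at position 0: vowel (running total: 1)
  'h' at position 1: consonant
  'm' at position 2: consonant
  'd' at position 3: consonant
  'n' at position 4: consonant
  'a' at position 5: vowel (running total: 2)
  'h' at position 6: consonant
  'm' at position 7: consonant
Total vowels: 2

2


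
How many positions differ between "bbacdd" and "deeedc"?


Comparing "bbacdd" and "deeedc" position by position:
  Position 0: 'b' vs 'd' => DIFFER
  Position 1: 'b' vs 'e' => DIFFER
  Position 2: 'a' vs 'e' => DIFFER
  Position 3: 'c' vs 'e' => DIFFER
  Position 4: 'd' vs 'd' => same
  Position 5: 'd' vs 'c' => DIFFER
Positions that differ: 5

5


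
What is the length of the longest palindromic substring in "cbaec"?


Input: "cbaec"
Checking substrings for palindromes:
  No multi-char palindromic substrings found
Longest palindromic substring: "c" with length 1

1


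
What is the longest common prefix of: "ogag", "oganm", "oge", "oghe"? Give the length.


Words: ogag, oganm, oge, oghe
  Position 0: all 'o' => match
  Position 1: all 'g' => match
  Position 2: ('a', 'a', 'e', 'h') => mismatch, stop
LCP = "og" (length 2)

2


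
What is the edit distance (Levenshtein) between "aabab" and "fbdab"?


Computing edit distance: "aabab" -> "fbdab"
DP table:
           f    b    d    a    b
      0    1    2    3    4    5
  a   1    1    2    3    3    4
  a   2    2    2    3    3    4
  b   3    3    2    3    4    3
  a   4    4    3    3    3    4
  b   5    5    4    4    4    3
Edit distance = dp[5][5] = 3

3


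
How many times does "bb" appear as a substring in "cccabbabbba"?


Searching for "bb" in "cccabbabbba"
Scanning each position:
  Position 0: "cc" => no
  Position 1: "cc" => no
  Position 2: "ca" => no
  Position 3: "ab" => no
  Position 4: "bb" => MATCH
  Position 5: "ba" => no
  Position 6: "ab" => no
  Position 7: "bb" => MATCH
  Position 8: "bb" => MATCH
  Position 9: "ba" => no
Total occurrences: 3

3


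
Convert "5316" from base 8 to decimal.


Input: "5316" in base 8
Positional expansion:
  Digit '5' (value 5) x 8^3 = 2560
  Digit '3' (value 3) x 8^2 = 192
  Digit '1' (value 1) x 8^1 = 8
  Digit '6' (value 6) x 8^0 = 6
Sum = 2766

2766


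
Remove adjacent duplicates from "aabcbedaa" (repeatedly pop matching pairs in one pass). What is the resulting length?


Input: aabcbedaa
Stack-based adjacent duplicate removal:
  Read 'a': push. Stack: a
  Read 'a': matches stack top 'a' => pop. Stack: (empty)
  Read 'b': push. Stack: b
  Read 'c': push. Stack: bc
  Read 'b': push. Stack: bcb
  Read 'e': push. Stack: bcbe
  Read 'd': push. Stack: bcbed
  Read 'a': push. Stack: bcbeda
  Read 'a': matches stack top 'a' => pop. Stack: bcbed
Final stack: "bcbed" (length 5)

5


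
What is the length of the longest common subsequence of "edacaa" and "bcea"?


LCS of "edacaa" and "bcea"
DP table:
           b    c    e    a
      0    0    0    0    0
  e   0    0    0    1    1
  d   0    0    0    1    1
  a   0    0    0    1    2
  c   0    0    1    1    2
  a   0    0    1    1    2
  a   0    0    1    1    2
LCS length = dp[6][4] = 2

2


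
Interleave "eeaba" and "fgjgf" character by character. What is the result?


Interleaving "eeaba" and "fgjgf":
  Position 0: 'e' from first, 'f' from second => "ef"
  Position 1: 'e' from first, 'g' from second => "eg"
  Position 2: 'a' from first, 'j' from second => "aj"
  Position 3: 'b' from first, 'g' from second => "bg"
  Position 4: 'a' from first, 'f' from second => "af"
Result: efegajbgaf

efegajbgaf


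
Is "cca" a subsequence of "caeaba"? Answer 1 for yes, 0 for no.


Check if "cca" is a subsequence of "caeaba"
Greedy scan:
  Position 0 ('c'): matches sub[0] = 'c'
  Position 1 ('a'): no match needed
  Position 2 ('e'): no match needed
  Position 3 ('a'): no match needed
  Position 4 ('b'): no match needed
  Position 5 ('a'): no match needed
Only matched 1/3 characters => not a subsequence

0


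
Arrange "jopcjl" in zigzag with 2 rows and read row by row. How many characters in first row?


Zigzag "jopcjl" into 2 rows:
Placing characters:
  'j' => row 0
  'o' => row 1
  'p' => row 0
  'c' => row 1
  'j' => row 0
  'l' => row 1
Rows:
  Row 0: "jpj"
  Row 1: "ocl"
First row length: 3

3


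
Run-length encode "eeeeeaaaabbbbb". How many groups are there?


Input: eeeeeaaaabbbbb
Scanning for consecutive runs:
  Group 1: 'e' x 5 (positions 0-4)
  Group 2: 'a' x 4 (positions 5-8)
  Group 3: 'b' x 5 (positions 9-13)
Total groups: 3

3


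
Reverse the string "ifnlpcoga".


Input: ifnlpcoga
Reading characters right to left:
  Position 8: 'a'
  Position 7: 'g'
  Position 6: 'o'
  Position 5: 'c'
  Position 4: 'p'
  Position 3: 'l'
  Position 2: 'n'
  Position 1: 'f'
  Position 0: 'i'
Reversed: agocplnfi

agocplnfi


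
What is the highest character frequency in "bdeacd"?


Input: bdeacd
Character counts:
  'a': 1
  'b': 1
  'c': 1
  'd': 2
  'e': 1
Maximum frequency: 2

2


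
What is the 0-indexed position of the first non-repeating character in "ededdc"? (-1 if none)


Input: ededdc
Character frequencies:
  'c': 1
  'd': 3
  'e': 2
Scanning left to right for freq == 1:
  Position 0 ('e'): freq=2, skip
  Position 1 ('d'): freq=3, skip
  Position 2 ('e'): freq=2, skip
  Position 3 ('d'): freq=3, skip
  Position 4 ('d'): freq=3, skip
  Position 5 ('c'): unique! => answer = 5

5


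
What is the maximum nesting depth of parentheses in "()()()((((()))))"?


Input: "()()()((((()))))"
Tracking depth:
  Position 0 '(': depth becomes 1
  Position 1 ')': depth becomes 0
  Position 2 '(': depth becomes 1
  Position 3 ')': depth becomes 0
  Position 4 '(': depth becomes 1
  Position 5 ')': depth becomes 0
  Position 6 '(': depth becomes 1
  Position 7 '(': depth becomes 2
  Position 8 '(': depth becomes 3
  Position 9 '(': depth becomes 4
  Position 10 '(': depth becomes 5
  Position 11 ')': depth becomes 4
  Position 12 ')': depth becomes 3
  Position 13 ')': depth becomes 2
  Position 14 ')': depth becomes 1
  Position 15 ')': depth becomes 0
Maximum depth reached: 5

5


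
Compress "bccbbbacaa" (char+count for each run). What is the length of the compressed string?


Input: bccbbbacaa
Runs:
  'b' x 1 => "b1"
  'c' x 2 => "c2"
  'b' x 3 => "b3"
  'a' x 1 => "a1"
  'c' x 1 => "c1"
  'a' x 2 => "a2"
Compressed: "b1c2b3a1c1a2"
Compressed length: 12

12


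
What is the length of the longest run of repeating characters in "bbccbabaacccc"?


Input: "bbccbabaacccc"
Scanning for longest run:
  Position 1 ('b'): continues run of 'b', length=2
  Position 2 ('c'): new char, reset run to 1
  Position 3 ('c'): continues run of 'c', length=2
  Position 4 ('b'): new char, reset run to 1
  Position 5 ('a'): new char, reset run to 1
  Position 6 ('b'): new char, reset run to 1
  Position 7 ('a'): new char, reset run to 1
  Position 8 ('a'): continues run of 'a', length=2
  Position 9 ('c'): new char, reset run to 1
  Position 10 ('c'): continues run of 'c', length=2
  Position 11 ('c'): continues run of 'c', length=3
  Position 12 ('c'): continues run of 'c', length=4
Longest run: 'c' with length 4

4


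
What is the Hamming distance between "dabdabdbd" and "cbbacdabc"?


Comparing "dabdabdbd" and "cbbacdabc" position by position:
  Position 0: 'd' vs 'c' => differ
  Position 1: 'a' vs 'b' => differ
  Position 2: 'b' vs 'b' => same
  Position 3: 'd' vs 'a' => differ
  Position 4: 'a' vs 'c' => differ
  Position 5: 'b' vs 'd' => differ
  Position 6: 'd' vs 'a' => differ
  Position 7: 'b' vs 'b' => same
  Position 8: 'd' vs 'c' => differ
Total differences (Hamming distance): 7

7


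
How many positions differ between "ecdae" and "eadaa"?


Comparing "ecdae" and "eadaa" position by position:
  Position 0: 'e' vs 'e' => same
  Position 1: 'c' vs 'a' => DIFFER
  Position 2: 'd' vs 'd' => same
  Position 3: 'a' vs 'a' => same
  Position 4: 'e' vs 'a' => DIFFER
Positions that differ: 2

2


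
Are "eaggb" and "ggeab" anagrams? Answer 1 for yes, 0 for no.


Strings: "eaggb", "ggeab"
Sorted first:  abegg
Sorted second: abegg
Sorted forms match => anagrams

1


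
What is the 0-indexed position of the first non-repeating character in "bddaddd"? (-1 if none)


Input: bddaddd
Character frequencies:
  'a': 1
  'b': 1
  'd': 5
Scanning left to right for freq == 1:
  Position 0 ('b'): unique! => answer = 0

0


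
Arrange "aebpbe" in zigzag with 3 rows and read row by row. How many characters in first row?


Zigzag "aebpbe" into 3 rows:
Placing characters:
  'a' => row 0
  'e' => row 1
  'b' => row 2
  'p' => row 1
  'b' => row 0
  'e' => row 1
Rows:
  Row 0: "ab"
  Row 1: "epe"
  Row 2: "b"
First row length: 2

2


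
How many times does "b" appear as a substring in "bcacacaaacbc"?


Searching for "b" in "bcacacaaacbc"
Scanning each position:
  Position 0: "b" => MATCH
  Position 1: "c" => no
  Position 2: "a" => no
  Position 3: "c" => no
  Position 4: "a" => no
  Position 5: "c" => no
  Position 6: "a" => no
  Position 7: "a" => no
  Position 8: "a" => no
  Position 9: "c" => no
  Position 10: "b" => MATCH
  Position 11: "c" => no
Total occurrences: 2

2


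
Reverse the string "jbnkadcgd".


Input: jbnkadcgd
Reading characters right to left:
  Position 8: 'd'
  Position 7: 'g'
  Position 6: 'c'
  Position 5: 'd'
  Position 4: 'a'
  Position 3: 'k'
  Position 2: 'n'
  Position 1: 'b'
  Position 0: 'j'
Reversed: dgcdaknbj

dgcdaknbj


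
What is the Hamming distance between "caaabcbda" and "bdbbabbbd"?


Comparing "caaabcbda" and "bdbbabbbd" position by position:
  Position 0: 'c' vs 'b' => differ
  Position 1: 'a' vs 'd' => differ
  Position 2: 'a' vs 'b' => differ
  Position 3: 'a' vs 'b' => differ
  Position 4: 'b' vs 'a' => differ
  Position 5: 'c' vs 'b' => differ
  Position 6: 'b' vs 'b' => same
  Position 7: 'd' vs 'b' => differ
  Position 8: 'a' vs 'd' => differ
Total differences (Hamming distance): 8

8


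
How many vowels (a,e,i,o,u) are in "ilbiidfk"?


Input: ilbiidfk
Checking each character:
  'i' at position 0: vowel (running total: 1)
  'l' at position 1: consonant
  'b' at position 2: consonant
  'i' at position 3: vowel (running total: 2)
  'i' at position 4: vowel (running total: 3)
  'd' at position 5: consonant
  'f' at position 6: consonant
  'k' at position 7: consonant
Total vowels: 3

3


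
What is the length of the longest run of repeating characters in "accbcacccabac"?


Input: "accbcacccabac"
Scanning for longest run:
  Position 1 ('c'): new char, reset run to 1
  Position 2 ('c'): continues run of 'c', length=2
  Position 3 ('b'): new char, reset run to 1
  Position 4 ('c'): new char, reset run to 1
  Position 5 ('a'): new char, reset run to 1
  Position 6 ('c'): new char, reset run to 1
  Position 7 ('c'): continues run of 'c', length=2
  Position 8 ('c'): continues run of 'c', length=3
  Position 9 ('a'): new char, reset run to 1
  Position 10 ('b'): new char, reset run to 1
  Position 11 ('a'): new char, reset run to 1
  Position 12 ('c'): new char, reset run to 1
Longest run: 'c' with length 3

3


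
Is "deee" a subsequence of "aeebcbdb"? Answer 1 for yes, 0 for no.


Check if "deee" is a subsequence of "aeebcbdb"
Greedy scan:
  Position 0 ('a'): no match needed
  Position 1 ('e'): no match needed
  Position 2 ('e'): no match needed
  Position 3 ('b'): no match needed
  Position 4 ('c'): no match needed
  Position 5 ('b'): no match needed
  Position 6 ('d'): matches sub[0] = 'd'
  Position 7 ('b'): no match needed
Only matched 1/4 characters => not a subsequence

0


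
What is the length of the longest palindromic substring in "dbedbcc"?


Input: "dbedbcc"
Checking substrings for palindromes:
  [5:7] "cc" (len 2) => palindrome
Longest palindromic substring: "cc" with length 2

2


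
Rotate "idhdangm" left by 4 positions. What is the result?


Input: "idhdangm", rotate left by 4
First 4 characters: "idhd"
Remaining characters: "angm"
Concatenate remaining + first: "angm" + "idhd" = "angmidhd"

angmidhd


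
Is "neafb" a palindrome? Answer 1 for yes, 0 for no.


Input: neafb
Reversed: bfaen
  Compare pos 0 ('n') with pos 4 ('b'): MISMATCH
  Compare pos 1 ('e') with pos 3 ('f'): MISMATCH
Result: not a palindrome

0


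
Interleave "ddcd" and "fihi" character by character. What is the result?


Interleaving "ddcd" and "fihi":
  Position 0: 'd' from first, 'f' from second => "df"
  Position 1: 'd' from first, 'i' from second => "di"
  Position 2: 'c' from first, 'h' from second => "ch"
  Position 3: 'd' from first, 'i' from second => "di"
Result: dfdichdi

dfdichdi


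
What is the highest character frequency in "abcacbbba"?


Input: abcacbbba
Character counts:
  'a': 3
  'b': 4
  'c': 2
Maximum frequency: 4

4


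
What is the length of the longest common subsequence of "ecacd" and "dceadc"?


LCS of "ecacd" and "dceadc"
DP table:
           d    c    e    a    d    c
      0    0    0    0    0    0    0
  e   0    0    0    1    1    1    1
  c   0    0    1    1    1    1    2
  a   0    0    1    1    2    2    2
  c   0    0    1    1    2    2    3
  d   0    1    1    1    2    3    3
LCS length = dp[5][6] = 3

3


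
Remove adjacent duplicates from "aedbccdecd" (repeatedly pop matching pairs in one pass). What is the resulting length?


Input: aedbccdecd
Stack-based adjacent duplicate removal:
  Read 'a': push. Stack: a
  Read 'e': push. Stack: ae
  Read 'd': push. Stack: aed
  Read 'b': push. Stack: aedb
  Read 'c': push. Stack: aedbc
  Read 'c': matches stack top 'c' => pop. Stack: aedb
  Read 'd': push. Stack: aedbd
  Read 'e': push. Stack: aedbde
  Read 'c': push. Stack: aedbdec
  Read 'd': push. Stack: aedbdecd
Final stack: "aedbdecd" (length 8)

8


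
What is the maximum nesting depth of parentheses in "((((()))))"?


Input: "((((()))))"
Tracking depth:
  Position 0 '(': depth becomes 1
  Position 1 '(': depth becomes 2
  Position 2 '(': depth becomes 3
  Position 3 '(': depth becomes 4
  Position 4 '(': depth becomes 5
  Position 5 ')': depth becomes 4
  Position 6 ')': depth becomes 3
  Position 7 ')': depth becomes 2
  Position 8 ')': depth becomes 1
  Position 9 ')': depth becomes 0
Maximum depth reached: 5

5


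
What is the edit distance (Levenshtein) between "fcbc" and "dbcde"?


Computing edit distance: "fcbc" -> "dbcde"
DP table:
           d    b    c    d    e
      0    1    2    3    4    5
  f   1    1    2    3    4    5
  c   2    2    2    2    3    4
  b   3    3    2    3    3    4
  c   4    4    3    2    3    4
Edit distance = dp[4][5] = 4

4


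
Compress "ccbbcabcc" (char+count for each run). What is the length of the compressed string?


Input: ccbbcabcc
Runs:
  'c' x 2 => "c2"
  'b' x 2 => "b2"
  'c' x 1 => "c1"
  'a' x 1 => "a1"
  'b' x 1 => "b1"
  'c' x 2 => "c2"
Compressed: "c2b2c1a1b1c2"
Compressed length: 12

12


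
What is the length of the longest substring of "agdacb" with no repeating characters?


Input: "agdacb"
Sliding window (track last position of each char):
  Position 0 ('a'): window [0,0] length 1 -- new best
  Position 1 ('g'): window [0,1] length 2 -- new best
  Position 2 ('d'): window [0,2] length 3 -- new best
  Position 3 ('a'): repeat (last at 0), move window start to 1
  Position 3 ('a'): window [1,3] length 3
  Position 4 ('c'): window [1,4] length 4 -- new best
  Position 5 ('b'): window [1,5] length 5 -- new best
Longest substring with no repeats: "gdacb" with length 5

5


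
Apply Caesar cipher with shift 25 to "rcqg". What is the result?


Caesar cipher: shift "rcqg" by 25
  'r' (pos 17) + 25 = pos 16 = 'q'
  'c' (pos 2) + 25 = pos 1 = 'b'
  'q' (pos 16) + 25 = pos 15 = 'p'
  'g' (pos 6) + 25 = pos 5 = 'f'
Result: qbpf

qbpf


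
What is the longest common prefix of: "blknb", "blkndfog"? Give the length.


Words: blknb, blkndfog
  Position 0: all 'b' => match
  Position 1: all 'l' => match
  Position 2: all 'k' => match
  Position 3: all 'n' => match
  Position 4: ('b', 'd') => mismatch, stop
LCP = "blkn" (length 4)

4


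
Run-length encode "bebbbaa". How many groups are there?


Input: bebbbaa
Scanning for consecutive runs:
  Group 1: 'b' x 1 (positions 0-0)
  Group 2: 'e' x 1 (positions 1-1)
  Group 3: 'b' x 3 (positions 2-4)
  Group 4: 'a' x 2 (positions 5-6)
Total groups: 4

4


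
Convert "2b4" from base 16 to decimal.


Input: "2b4" in base 16
Positional expansion:
  Digit '2' (value 2) x 16^2 = 512
  Digit 'b' (value 11) x 16^1 = 176
  Digit '4' (value 4) x 16^0 = 4
Sum = 692

692


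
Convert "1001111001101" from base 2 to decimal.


Input: "1001111001101" in base 2
Positional expansion:
  Digit '1' (value 1) x 2^12 = 4096
  Digit '0' (value 0) x 2^11 = 0
  Digit '0' (value 0) x 2^10 = 0
  Digit '1' (value 1) x 2^9 = 512
  Digit '1' (value 1) x 2^8 = 256
  Digit '1' (value 1) x 2^7 = 128
  Digit '1' (value 1) x 2^6 = 64
  Digit '0' (value 0) x 2^5 = 0
  Digit '0' (value 0) x 2^4 = 0
  Digit '1' (value 1) x 2^3 = 8
  Digit '1' (value 1) x 2^2 = 4
  Digit '0' (value 0) x 2^1 = 0
  Digit '1' (value 1) x 2^0 = 1
Sum = 5069

5069


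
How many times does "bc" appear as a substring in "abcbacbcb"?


Searching for "bc" in "abcbacbcb"
Scanning each position:
  Position 0: "ab" => no
  Position 1: "bc" => MATCH
  Position 2: "cb" => no
  Position 3: "ba" => no
  Position 4: "ac" => no
  Position 5: "cb" => no
  Position 6: "bc" => MATCH
  Position 7: "cb" => no
Total occurrences: 2

2


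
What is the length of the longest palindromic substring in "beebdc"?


Input: "beebdc"
Checking substrings for palindromes:
  [0:4] "beeb" (len 4) => palindrome
  [1:3] "ee" (len 2) => palindrome
Longest palindromic substring: "beeb" with length 4

4


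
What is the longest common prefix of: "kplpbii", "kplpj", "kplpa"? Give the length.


Words: kplpbii, kplpj, kplpa
  Position 0: all 'k' => match
  Position 1: all 'p' => match
  Position 2: all 'l' => match
  Position 3: all 'p' => match
  Position 4: ('b', 'j', 'a') => mismatch, stop
LCP = "kplp" (length 4)

4


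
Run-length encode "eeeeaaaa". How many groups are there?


Input: eeeeaaaa
Scanning for consecutive runs:
  Group 1: 'e' x 4 (positions 0-3)
  Group 2: 'a' x 4 (positions 4-7)
Total groups: 2

2


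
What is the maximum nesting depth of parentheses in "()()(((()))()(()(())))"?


Input: "()()(((()))()(()(())))"
Tracking depth:
  Position 0 '(': depth becomes 1
  Position 1 ')': depth becomes 0
  Position 2 '(': depth becomes 1
  Position 3 ')': depth becomes 0
  Position 4 '(': depth becomes 1
  Position 5 '(': depth becomes 2
  Position 6 '(': depth becomes 3
  Position 7 '(': depth becomes 4
  Position 8 ')': depth becomes 3
  Position 9 ')': depth becomes 2
  Position 10 ')': depth becomes 1
  Position 11 '(': depth becomes 2
  Position 12 ')': depth becomes 1
  Position 13 '(': depth becomes 2
  Position 14 '(': depth becomes 3
  Position 15 ')': depth becomes 2
  Position 16 '(': depth becomes 3
  Position 17 '(': depth becomes 4
  Position 18 ')': depth becomes 3
  Position 19 ')': depth becomes 2
  Position 20 ')': depth becomes 1
  Position 21 ')': depth becomes 0
Maximum depth reached: 4

4


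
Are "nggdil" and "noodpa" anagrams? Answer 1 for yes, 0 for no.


Strings: "nggdil", "noodpa"
Sorted first:  dggiln
Sorted second: adnoop
Differ at position 0: 'd' vs 'a' => not anagrams

0


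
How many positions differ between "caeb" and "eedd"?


Comparing "caeb" and "eedd" position by position:
  Position 0: 'c' vs 'e' => DIFFER
  Position 1: 'a' vs 'e' => DIFFER
  Position 2: 'e' vs 'd' => DIFFER
  Position 3: 'b' vs 'd' => DIFFER
Positions that differ: 4

4


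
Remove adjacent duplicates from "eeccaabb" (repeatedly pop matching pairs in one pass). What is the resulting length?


Input: eeccaabb
Stack-based adjacent duplicate removal:
  Read 'e': push. Stack: e
  Read 'e': matches stack top 'e' => pop. Stack: (empty)
  Read 'c': push. Stack: c
  Read 'c': matches stack top 'c' => pop. Stack: (empty)
  Read 'a': push. Stack: a
  Read 'a': matches stack top 'a' => pop. Stack: (empty)
  Read 'b': push. Stack: b
  Read 'b': matches stack top 'b' => pop. Stack: (empty)
Final stack: "" (length 0)

0


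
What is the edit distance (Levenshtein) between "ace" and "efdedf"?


Computing edit distance: "ace" -> "efdedf"
DP table:
           e    f    d    e    d    f
      0    1    2    3    4    5    6
  a   1    1    2    3    4    5    6
  c   2    2    2    3    4    5    6
  e   3    2    3    3    3    4    5
Edit distance = dp[3][6] = 5

5


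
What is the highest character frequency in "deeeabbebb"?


Input: deeeabbebb
Character counts:
  'a': 1
  'b': 4
  'd': 1
  'e': 4
Maximum frequency: 4

4


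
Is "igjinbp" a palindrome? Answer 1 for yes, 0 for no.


Input: igjinbp
Reversed: pbnijgi
  Compare pos 0 ('i') with pos 6 ('p'): MISMATCH
  Compare pos 1 ('g') with pos 5 ('b'): MISMATCH
  Compare pos 2 ('j') with pos 4 ('n'): MISMATCH
Result: not a palindrome

0


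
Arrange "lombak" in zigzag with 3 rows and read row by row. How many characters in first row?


Zigzag "lombak" into 3 rows:
Placing characters:
  'l' => row 0
  'o' => row 1
  'm' => row 2
  'b' => row 1
  'a' => row 0
  'k' => row 1
Rows:
  Row 0: "la"
  Row 1: "obk"
  Row 2: "m"
First row length: 2

2


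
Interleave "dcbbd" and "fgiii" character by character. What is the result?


Interleaving "dcbbd" and "fgiii":
  Position 0: 'd' from first, 'f' from second => "df"
  Position 1: 'c' from first, 'g' from second => "cg"
  Position 2: 'b' from first, 'i' from second => "bi"
  Position 3: 'b' from first, 'i' from second => "bi"
  Position 4: 'd' from first, 'i' from second => "di"
Result: dfcgbibidi

dfcgbibidi


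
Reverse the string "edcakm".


Input: edcakm
Reading characters right to left:
  Position 5: 'm'
  Position 4: 'k'
  Position 3: 'a'
  Position 2: 'c'
  Position 1: 'd'
  Position 0: 'e'
Reversed: mkacde

mkacde


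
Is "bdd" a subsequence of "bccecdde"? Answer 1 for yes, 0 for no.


Check if "bdd" is a subsequence of "bccecdde"
Greedy scan:
  Position 0 ('b'): matches sub[0] = 'b'
  Position 1 ('c'): no match needed
  Position 2 ('c'): no match needed
  Position 3 ('e'): no match needed
  Position 4 ('c'): no match needed
  Position 5 ('d'): matches sub[1] = 'd'
  Position 6 ('d'): matches sub[2] = 'd'
  Position 7 ('e'): no match needed
All 3 characters matched => is a subsequence

1


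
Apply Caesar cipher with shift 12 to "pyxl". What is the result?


Caesar cipher: shift "pyxl" by 12
  'p' (pos 15) + 12 = pos 1 = 'b'
  'y' (pos 24) + 12 = pos 10 = 'k'
  'x' (pos 23) + 12 = pos 9 = 'j'
  'l' (pos 11) + 12 = pos 23 = 'x'
Result: bkjx

bkjx


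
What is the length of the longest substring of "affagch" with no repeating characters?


Input: "affagch"
Sliding window (track last position of each char):
  Position 0 ('a'): window [0,0] length 1 -- new best
  Position 1 ('f'): window [0,1] length 2 -- new best
  Position 2 ('f'): repeat (last at 1), move window start to 2
  Position 2 ('f'): window [2,2] length 1
  Position 3 ('a'): window [2,3] length 2
  Position 4 ('g'): window [2,4] length 3 -- new best
  Position 5 ('c'): window [2,5] length 4 -- new best
  Position 6 ('h'): window [2,6] length 5 -- new best
Longest substring with no repeats: "fagch" with length 5

5


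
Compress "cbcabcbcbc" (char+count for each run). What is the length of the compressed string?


Input: cbcabcbcbc
Runs:
  'c' x 1 => "c1"
  'b' x 1 => "b1"
  'c' x 1 => "c1"
  'a' x 1 => "a1"
  'b' x 1 => "b1"
  'c' x 1 => "c1"
  'b' x 1 => "b1"
  'c' x 1 => "c1"
  'b' x 1 => "b1"
  'c' x 1 => "c1"
Compressed: "c1b1c1a1b1c1b1c1b1c1"
Compressed length: 20

20


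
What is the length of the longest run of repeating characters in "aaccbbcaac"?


Input: "aaccbbcaac"
Scanning for longest run:
  Position 1 ('a'): continues run of 'a', length=2
  Position 2 ('c'): new char, reset run to 1
  Position 3 ('c'): continues run of 'c', length=2
  Position 4 ('b'): new char, reset run to 1
  Position 5 ('b'): continues run of 'b', length=2
  Position 6 ('c'): new char, reset run to 1
  Position 7 ('a'): new char, reset run to 1
  Position 8 ('a'): continues run of 'a', length=2
  Position 9 ('c'): new char, reset run to 1
Longest run: 'a' with length 2

2


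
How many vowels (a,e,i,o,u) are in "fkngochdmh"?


Input: fkngochdmh
Checking each character:
  'f' at position 0: consonant
  'k' at position 1: consonant
  'n' at position 2: consonant
  'g' at position 3: consonant
  'o' at position 4: vowel (running total: 1)
  'c' at position 5: consonant
  'h' at position 6: consonant
  'd' at position 7: consonant
  'm' at position 8: consonant
  'h' at position 9: consonant
Total vowels: 1

1


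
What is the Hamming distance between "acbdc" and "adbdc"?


Comparing "acbdc" and "adbdc" position by position:
  Position 0: 'a' vs 'a' => same
  Position 1: 'c' vs 'd' => differ
  Position 2: 'b' vs 'b' => same
  Position 3: 'd' vs 'd' => same
  Position 4: 'c' vs 'c' => same
Total differences (Hamming distance): 1

1


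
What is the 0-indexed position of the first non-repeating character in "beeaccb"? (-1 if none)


Input: beeaccb
Character frequencies:
  'a': 1
  'b': 2
  'c': 2
  'e': 2
Scanning left to right for freq == 1:
  Position 0 ('b'): freq=2, skip
  Position 1 ('e'): freq=2, skip
  Position 2 ('e'): freq=2, skip
  Position 3 ('a'): unique! => answer = 3

3


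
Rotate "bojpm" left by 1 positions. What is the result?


Input: "bojpm", rotate left by 1
First 1 characters: "b"
Remaining characters: "ojpm"
Concatenate remaining + first: "ojpm" + "b" = "ojpmb"

ojpmb


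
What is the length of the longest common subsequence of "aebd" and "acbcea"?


LCS of "aebd" and "acbcea"
DP table:
           a    c    b    c    e    a
      0    0    0    0    0    0    0
  a   0    1    1    1    1    1    1
  e   0    1    1    1    1    2    2
  b   0    1    1    2    2    2    2
  d   0    1    1    2    2    2    2
LCS length = dp[4][6] = 2

2


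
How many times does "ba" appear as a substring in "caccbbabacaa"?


Searching for "ba" in "caccbbabacaa"
Scanning each position:
  Position 0: "ca" => no
  Position 1: "ac" => no
  Position 2: "cc" => no
  Position 3: "cb" => no
  Position 4: "bb" => no
  Position 5: "ba" => MATCH
  Position 6: "ab" => no
  Position 7: "ba" => MATCH
  Position 8: "ac" => no
  Position 9: "ca" => no
  Position 10: "aa" => no
Total occurrences: 2

2


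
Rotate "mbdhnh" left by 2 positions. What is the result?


Input: "mbdhnh", rotate left by 2
First 2 characters: "mb"
Remaining characters: "dhnh"
Concatenate remaining + first: "dhnh" + "mb" = "dhnhmb"

dhnhmb


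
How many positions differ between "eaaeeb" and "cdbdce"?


Comparing "eaaeeb" and "cdbdce" position by position:
  Position 0: 'e' vs 'c' => DIFFER
  Position 1: 'a' vs 'd' => DIFFER
  Position 2: 'a' vs 'b' => DIFFER
  Position 3: 'e' vs 'd' => DIFFER
  Position 4: 'e' vs 'c' => DIFFER
  Position 5: 'b' vs 'e' => DIFFER
Positions that differ: 6

6


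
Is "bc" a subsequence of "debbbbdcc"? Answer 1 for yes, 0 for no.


Check if "bc" is a subsequence of "debbbbdcc"
Greedy scan:
  Position 0 ('d'): no match needed
  Position 1 ('e'): no match needed
  Position 2 ('b'): matches sub[0] = 'b'
  Position 3 ('b'): no match needed
  Position 4 ('b'): no match needed
  Position 5 ('b'): no match needed
  Position 6 ('d'): no match needed
  Position 7 ('c'): matches sub[1] = 'c'
  Position 8 ('c'): no match needed
All 2 characters matched => is a subsequence

1


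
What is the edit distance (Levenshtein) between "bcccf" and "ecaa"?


Computing edit distance: "bcccf" -> "ecaa"
DP table:
           e    c    a    a
      0    1    2    3    4
  b   1    1    2    3    4
  c   2    2    1    2    3
  c   3    3    2    2    3
  c   4    4    3    3    3
  f   5    5    4    4    4
Edit distance = dp[5][4] = 4

4


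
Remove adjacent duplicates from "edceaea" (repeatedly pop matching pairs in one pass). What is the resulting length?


Input: edceaea
Stack-based adjacent duplicate removal:
  Read 'e': push. Stack: e
  Read 'd': push. Stack: ed
  Read 'c': push. Stack: edc
  Read 'e': push. Stack: edce
  Read 'a': push. Stack: edcea
  Read 'e': push. Stack: edceae
  Read 'a': push. Stack: edceaea
Final stack: "edceaea" (length 7)

7


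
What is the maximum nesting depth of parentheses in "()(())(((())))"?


Input: "()(())(((())))"
Tracking depth:
  Position 0 '(': depth becomes 1
  Position 1 ')': depth becomes 0
  Position 2 '(': depth becomes 1
  Position 3 '(': depth becomes 2
  Position 4 ')': depth becomes 1
  Position 5 ')': depth becomes 0
  Position 6 '(': depth becomes 1
  Position 7 '(': depth becomes 2
  Position 8 '(': depth becomes 3
  Position 9 '(': depth becomes 4
  Position 10 ')': depth becomes 3
  Position 11 ')': depth becomes 2
  Position 12 ')': depth becomes 1
  Position 13 ')': depth becomes 0
Maximum depth reached: 4

4


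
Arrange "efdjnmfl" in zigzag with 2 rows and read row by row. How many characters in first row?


Zigzag "efdjnmfl" into 2 rows:
Placing characters:
  'e' => row 0
  'f' => row 1
  'd' => row 0
  'j' => row 1
  'n' => row 0
  'm' => row 1
  'f' => row 0
  'l' => row 1
Rows:
  Row 0: "ednf"
  Row 1: "fjml"
First row length: 4

4


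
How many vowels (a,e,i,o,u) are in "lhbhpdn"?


Input: lhbhpdn
Checking each character:
  'l' at position 0: consonant
  'h' at position 1: consonant
  'b' at position 2: consonant
  'h' at position 3: consonant
  'p' at position 4: consonant
  'd' at position 5: consonant
  'n' at position 6: consonant
Total vowels: 0

0


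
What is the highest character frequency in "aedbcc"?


Input: aedbcc
Character counts:
  'a': 1
  'b': 1
  'c': 2
  'd': 1
  'e': 1
Maximum frequency: 2

2


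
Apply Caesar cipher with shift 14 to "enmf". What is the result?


Caesar cipher: shift "enmf" by 14
  'e' (pos 4) + 14 = pos 18 = 's'
  'n' (pos 13) + 14 = pos 1 = 'b'
  'm' (pos 12) + 14 = pos 0 = 'a'
  'f' (pos 5) + 14 = pos 19 = 't'
Result: sbat

sbat


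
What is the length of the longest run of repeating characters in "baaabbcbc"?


Input: "baaabbcbc"
Scanning for longest run:
  Position 1 ('a'): new char, reset run to 1
  Position 2 ('a'): continues run of 'a', length=2
  Position 3 ('a'): continues run of 'a', length=3
  Position 4 ('b'): new char, reset run to 1
  Position 5 ('b'): continues run of 'b', length=2
  Position 6 ('c'): new char, reset run to 1
  Position 7 ('b'): new char, reset run to 1
  Position 8 ('c'): new char, reset run to 1
Longest run: 'a' with length 3

3


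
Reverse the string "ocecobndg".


Input: ocecobndg
Reading characters right to left:
  Position 8: 'g'
  Position 7: 'd'
  Position 6: 'n'
  Position 5: 'b'
  Position 4: 'o'
  Position 3: 'c'
  Position 2: 'e'
  Position 1: 'c'
  Position 0: 'o'
Reversed: gdnboceco

gdnboceco


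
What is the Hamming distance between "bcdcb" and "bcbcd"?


Comparing "bcdcb" and "bcbcd" position by position:
  Position 0: 'b' vs 'b' => same
  Position 1: 'c' vs 'c' => same
  Position 2: 'd' vs 'b' => differ
  Position 3: 'c' vs 'c' => same
  Position 4: 'b' vs 'd' => differ
Total differences (Hamming distance): 2

2


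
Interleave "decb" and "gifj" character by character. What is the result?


Interleaving "decb" and "gifj":
  Position 0: 'd' from first, 'g' from second => "dg"
  Position 1: 'e' from first, 'i' from second => "ei"
  Position 2: 'c' from first, 'f' from second => "cf"
  Position 3: 'b' from first, 'j' from second => "bj"
Result: dgeicfbj

dgeicfbj


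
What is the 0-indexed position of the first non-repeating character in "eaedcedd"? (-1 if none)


Input: eaedcedd
Character frequencies:
  'a': 1
  'c': 1
  'd': 3
  'e': 3
Scanning left to right for freq == 1:
  Position 0 ('e'): freq=3, skip
  Position 1 ('a'): unique! => answer = 1

1


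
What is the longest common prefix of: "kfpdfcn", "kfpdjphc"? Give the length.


Words: kfpdfcn, kfpdjphc
  Position 0: all 'k' => match
  Position 1: all 'f' => match
  Position 2: all 'p' => match
  Position 3: all 'd' => match
  Position 4: ('f', 'j') => mismatch, stop
LCP = "kfpd" (length 4)

4


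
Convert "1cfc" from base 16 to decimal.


Input: "1cfc" in base 16
Positional expansion:
  Digit '1' (value 1) x 16^3 = 4096
  Digit 'c' (value 12) x 16^2 = 3072
  Digit 'f' (value 15) x 16^1 = 240
  Digit 'c' (value 12) x 16^0 = 12
Sum = 7420

7420


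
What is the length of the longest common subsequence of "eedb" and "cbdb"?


LCS of "eedb" and "cbdb"
DP table:
           c    b    d    b
      0    0    0    0    0
  e   0    0    0    0    0
  e   0    0    0    0    0
  d   0    0    0    1    1
  b   0    0    1    1    2
LCS length = dp[4][4] = 2

2


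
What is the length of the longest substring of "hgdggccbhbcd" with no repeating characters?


Input: "hgdggccbhbcd"
Sliding window (track last position of each char):
  Position 0 ('h'): window [0,0] length 1 -- new best
  Position 1 ('g'): window [0,1] length 2 -- new best
  Position 2 ('d'): window [0,2] length 3 -- new best
  Position 3 ('g'): repeat (last at 1), move window start to 2
  Position 3 ('g'): window [2,3] length 2
  Position 4 ('g'): repeat (last at 3), move window start to 4
  Position 4 ('g'): window [4,4] length 1
  Position 5 ('c'): window [4,5] length 2
  Position 6 ('c'): repeat (last at 5), move window start to 6
  Position 6 ('c'): window [6,6] length 1
  Position 7 ('b'): window [6,7] length 2
  Position 8 ('h'): window [6,8] length 3
  Position 9 ('b'): repeat (last at 7), move window start to 8
  Position 9 ('b'): window [8,9] length 2
  Position 10 ('c'): window [8,10] length 3
  Position 11 ('d'): window [8,11] length 4 -- new best
Longest substring with no repeats: "hbcd" with length 4

4


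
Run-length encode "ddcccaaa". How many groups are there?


Input: ddcccaaa
Scanning for consecutive runs:
  Group 1: 'd' x 2 (positions 0-1)
  Group 2: 'c' x 3 (positions 2-4)
  Group 3: 'a' x 3 (positions 5-7)
Total groups: 3

3


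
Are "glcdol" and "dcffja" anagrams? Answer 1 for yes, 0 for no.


Strings: "glcdol", "dcffja"
Sorted first:  cdgllo
Sorted second: acdffj
Differ at position 0: 'c' vs 'a' => not anagrams

0


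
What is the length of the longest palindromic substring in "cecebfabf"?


Input: "cecebfabf"
Checking substrings for palindromes:
  [0:3] "cec" (len 3) => palindrome
  [1:4] "ece" (len 3) => palindrome
Longest palindromic substring: "cec" with length 3

3


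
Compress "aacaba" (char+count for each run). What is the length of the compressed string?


Input: aacaba
Runs:
  'a' x 2 => "a2"
  'c' x 1 => "c1"
  'a' x 1 => "a1"
  'b' x 1 => "b1"
  'a' x 1 => "a1"
Compressed: "a2c1a1b1a1"
Compressed length: 10

10


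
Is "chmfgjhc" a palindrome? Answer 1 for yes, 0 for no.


Input: chmfgjhc
Reversed: chjgfmhc
  Compare pos 0 ('c') with pos 7 ('c'): match
  Compare pos 1 ('h') with pos 6 ('h'): match
  Compare pos 2 ('m') with pos 5 ('j'): MISMATCH
  Compare pos 3 ('f') with pos 4 ('g'): MISMATCH
Result: not a palindrome

0


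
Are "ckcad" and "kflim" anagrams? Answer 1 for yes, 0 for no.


Strings: "ckcad", "kflim"
Sorted first:  accdk
Sorted second: fiklm
Differ at position 0: 'a' vs 'f' => not anagrams

0


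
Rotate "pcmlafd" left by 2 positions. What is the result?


Input: "pcmlafd", rotate left by 2
First 2 characters: "pc"
Remaining characters: "mlafd"
Concatenate remaining + first: "mlafd" + "pc" = "mlafdpc"

mlafdpc
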